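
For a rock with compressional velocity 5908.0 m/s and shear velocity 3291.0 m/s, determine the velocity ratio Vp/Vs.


Vp/Vs = 5908.0 / 3291.0
= 1.7952

1.7952


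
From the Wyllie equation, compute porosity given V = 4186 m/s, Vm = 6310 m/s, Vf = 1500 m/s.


1/V - 1/Vm = 1/4186 - 1/6310 = 8.041e-05
1/Vf - 1/Vm = 1/1500 - 1/6310 = 0.00050819
phi = 8.041e-05 / 0.00050819 = 0.1582

0.1582


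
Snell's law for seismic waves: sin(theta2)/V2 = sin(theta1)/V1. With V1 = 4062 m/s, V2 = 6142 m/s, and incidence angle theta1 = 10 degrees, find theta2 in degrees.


sin(theta1) = sin(10 deg) = 0.173648
sin(theta2) = V2/V1 * sin(theta1) = 6142/4062 * 0.173648 = 0.262567
theta2 = arcsin(0.262567) = 15.2224 degrees

15.2224


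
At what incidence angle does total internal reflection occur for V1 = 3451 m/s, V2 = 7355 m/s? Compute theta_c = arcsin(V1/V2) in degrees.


V1/V2 = 3451/7355 = 0.469205
theta_c = arcsin(0.469205) = 27.9827 degrees

27.9827


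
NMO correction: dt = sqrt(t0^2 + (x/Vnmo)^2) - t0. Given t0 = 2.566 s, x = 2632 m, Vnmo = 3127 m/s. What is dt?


x/Vnmo = 2632/3127 = 0.841701
(x/Vnmo)^2 = 0.708461
t0^2 = 6.584356
sqrt(6.584356 + 0.708461) = 2.700522
dt = 2.700522 - 2.566 = 0.134522

0.134522


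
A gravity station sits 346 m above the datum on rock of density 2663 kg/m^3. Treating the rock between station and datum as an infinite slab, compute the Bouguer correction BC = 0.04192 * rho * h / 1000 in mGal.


BC = 0.04192 * rho * h / 1000
= 0.04192 * 2663 * 346 / 1000
= 38.625 mGal

38.625


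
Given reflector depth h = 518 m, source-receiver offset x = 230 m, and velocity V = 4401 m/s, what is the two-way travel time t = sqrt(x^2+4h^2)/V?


x^2 + 4h^2 = 230^2 + 4*518^2 = 52900 + 1073296 = 1126196
sqrt(1126196) = 1061.2238
t = 1061.2238 / 4401 = 0.2411 s

0.2411


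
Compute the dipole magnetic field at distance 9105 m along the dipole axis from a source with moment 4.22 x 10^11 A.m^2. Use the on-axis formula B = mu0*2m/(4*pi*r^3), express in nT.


m = 4.22 x 10^11 = 422000000000 A.m^2
2m = 844000000000 A.m^2
r^3 = 9105^3 = 754813832625
B = (4pi*10^-7) * 844000000000 / (4*pi * 754813832625) * 1e9
= 1060601.679852 / 9485270365610.62 * 1e9
= 111.8157 nT

111.8157


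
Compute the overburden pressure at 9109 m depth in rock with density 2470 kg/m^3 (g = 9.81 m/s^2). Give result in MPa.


P = rho * g * z / 1e6
= 2470 * 9.81 * 9109 / 1e6
= 220717446.3 / 1e6
= 220.7174 MPa

220.7174


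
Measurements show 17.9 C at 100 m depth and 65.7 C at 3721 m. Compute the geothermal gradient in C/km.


dT = 65.7 - 17.9 = 47.8 C
dz = 3721 - 100 = 3621 m
gradient = dT/dz * 1000 = 47.8/3621 * 1000 = 13.2008 C/km

13.2008


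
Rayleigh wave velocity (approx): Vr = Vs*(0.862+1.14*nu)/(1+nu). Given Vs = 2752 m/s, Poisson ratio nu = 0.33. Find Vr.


Numerator factor = 0.862 + 1.14*0.33 = 1.2382
Denominator = 1 + 0.33 = 1.33
Vr = 2752 * 1.2382 / 1.33 = 2562.05 m/s

2562.05


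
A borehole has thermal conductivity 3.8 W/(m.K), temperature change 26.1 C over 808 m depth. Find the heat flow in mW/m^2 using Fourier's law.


q = k * dT / dz * 1000
= 3.8 * 26.1 / 808 * 1000
= 0.122748 * 1000
= 122.7475 mW/m^2

122.7475


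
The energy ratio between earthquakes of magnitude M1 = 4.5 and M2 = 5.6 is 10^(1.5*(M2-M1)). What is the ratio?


M2 - M1 = 5.6 - 4.5 = 1.1
1.5 * 1.1 = 1.65
ratio = 10^1.65 = 44.67

44.67


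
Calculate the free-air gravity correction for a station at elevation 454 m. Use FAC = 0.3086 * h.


FAC = 0.3086 * h
= 0.3086 * 454
= 140.1044 mGal

140.1044


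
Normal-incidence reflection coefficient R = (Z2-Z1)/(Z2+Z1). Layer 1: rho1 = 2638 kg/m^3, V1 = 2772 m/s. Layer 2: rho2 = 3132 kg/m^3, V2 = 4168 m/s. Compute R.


Z1 = 2638 * 2772 = 7312536
Z2 = 3132 * 4168 = 13054176
R = (13054176 - 7312536) / (13054176 + 7312536) = 5741640 / 20366712 = 0.2819

0.2819


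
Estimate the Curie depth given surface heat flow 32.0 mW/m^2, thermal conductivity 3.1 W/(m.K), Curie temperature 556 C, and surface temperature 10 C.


T_Curie - T_surf = 556 - 10 = 546 C
Convert q to W/m^2: 32.0 mW/m^2 = 0.032 W/m^2
d = 546 * 3.1 / 0.032 = 52893.75 m

52893.75


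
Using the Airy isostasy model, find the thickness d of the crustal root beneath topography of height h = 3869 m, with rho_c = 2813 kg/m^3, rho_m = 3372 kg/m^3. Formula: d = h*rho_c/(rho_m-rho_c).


rho_m - rho_c = 3372 - 2813 = 559
d = 3869 * 2813 / 559
= 10883497 / 559
= 19469.58 m

19469.58


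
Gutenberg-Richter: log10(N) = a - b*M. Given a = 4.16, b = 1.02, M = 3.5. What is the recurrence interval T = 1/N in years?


log10(N) = 4.16 - 1.02*3.5 = 0.59
N = 10^0.59 = 3.890451
T = 1/N = 1/3.890451 = 0.257 years

0.257


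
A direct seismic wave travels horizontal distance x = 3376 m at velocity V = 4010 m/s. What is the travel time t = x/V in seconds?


t = x / V
= 3376 / 4010
= 0.8419 s

0.8419


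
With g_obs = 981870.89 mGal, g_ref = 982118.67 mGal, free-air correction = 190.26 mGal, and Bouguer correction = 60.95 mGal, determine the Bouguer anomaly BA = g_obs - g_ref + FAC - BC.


BA = g_obs - g_ref + FAC - BC
= 981870.89 - 982118.67 + 190.26 - 60.95
= -118.47 mGal

-118.47


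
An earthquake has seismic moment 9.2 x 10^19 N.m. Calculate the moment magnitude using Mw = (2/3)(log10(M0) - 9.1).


log10(M0) = log10(9.2 x 10^19) = 19.9638
Mw = 2/3 * (19.9638 - 9.1)
= 2/3 * 10.8638
= 7.24

7.24


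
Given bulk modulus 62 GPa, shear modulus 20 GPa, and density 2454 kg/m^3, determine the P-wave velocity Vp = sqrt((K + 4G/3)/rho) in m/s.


First compute the effective modulus:
K + 4G/3 = 62e9 + 4*20e9/3 = 88666666666.67 Pa
Then divide by density:
88666666666.67 / 2454 = 36131486.0092 Pa/(kg/m^3)
Take the square root:
Vp = sqrt(36131486.0092) = 6010.95 m/s

6010.95


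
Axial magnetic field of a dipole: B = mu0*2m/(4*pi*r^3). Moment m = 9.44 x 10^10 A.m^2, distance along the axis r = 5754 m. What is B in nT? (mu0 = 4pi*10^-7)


m = 9.44 x 10^10 = 94400000000 A.m^2
2m = 188800000000 A.m^2
r^3 = 5754^3 = 190506401064
B = (4pi*10^-7) * 188800000000 / (4*pi * 190506401064) * 1e9
= 237253.077199 / 2393974040177.97 * 1e9
= 99.1043 nT

99.1043


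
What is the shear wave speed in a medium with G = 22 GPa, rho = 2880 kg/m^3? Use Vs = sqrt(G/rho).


Convert G to Pa: G = 22e9 Pa
Compute G/rho = 22e9 / 2880 = 7638888.8889
Vs = sqrt(7638888.8889) = 2763.85 m/s

2763.85


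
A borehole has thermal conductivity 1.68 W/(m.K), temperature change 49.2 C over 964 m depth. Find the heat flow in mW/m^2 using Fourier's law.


q = k * dT / dz * 1000
= 1.68 * 49.2 / 964 * 1000
= 0.085743 * 1000
= 85.7427 mW/m^2

85.7427


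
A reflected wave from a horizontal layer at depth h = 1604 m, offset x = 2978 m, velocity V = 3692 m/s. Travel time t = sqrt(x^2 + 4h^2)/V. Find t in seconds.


x^2 + 4h^2 = 2978^2 + 4*1604^2 = 8868484 + 10291264 = 19159748
sqrt(19159748) = 4377.1849
t = 4377.1849 / 3692 = 1.1856 s

1.1856


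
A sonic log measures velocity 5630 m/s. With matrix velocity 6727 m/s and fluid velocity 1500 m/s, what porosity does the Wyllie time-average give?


1/V - 1/Vm = 1/5630 - 1/6727 = 2.897e-05
1/Vf - 1/Vm = 1/1500 - 1/6727 = 0.00051801
phi = 2.897e-05 / 0.00051801 = 0.0559

0.0559


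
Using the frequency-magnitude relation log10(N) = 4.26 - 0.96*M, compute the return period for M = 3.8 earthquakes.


log10(N) = 4.26 - 0.96*3.8 = 0.612
N = 10^0.612 = 4.092607
T = 1/N = 1/4.092607 = 0.2443 years

0.2443


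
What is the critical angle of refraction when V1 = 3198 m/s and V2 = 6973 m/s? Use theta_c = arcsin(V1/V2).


V1/V2 = 3198/6973 = 0.458626
theta_c = arcsin(0.458626) = 27.2985 degrees

27.2985


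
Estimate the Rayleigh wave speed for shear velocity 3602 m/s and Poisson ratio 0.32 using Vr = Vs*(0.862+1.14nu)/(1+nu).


Numerator factor = 0.862 + 1.14*0.32 = 1.2268
Denominator = 1 + 0.32 = 1.32
Vr = 3602 * 1.2268 / 1.32 = 3347.68 m/s

3347.68


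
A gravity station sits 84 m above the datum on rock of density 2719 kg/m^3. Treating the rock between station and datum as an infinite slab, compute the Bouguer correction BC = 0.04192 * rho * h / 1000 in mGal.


BC = 0.04192 * rho * h / 1000
= 0.04192 * 2719 * 84 / 1000
= 9.5744 mGal

9.5744


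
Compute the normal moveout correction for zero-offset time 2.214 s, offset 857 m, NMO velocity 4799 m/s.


x/Vnmo = 857/4799 = 0.178579
(x/Vnmo)^2 = 0.03189
t0^2 = 4.901796
sqrt(4.901796 + 0.03189) = 2.22119
dt = 2.22119 - 2.214 = 0.00719

0.00719


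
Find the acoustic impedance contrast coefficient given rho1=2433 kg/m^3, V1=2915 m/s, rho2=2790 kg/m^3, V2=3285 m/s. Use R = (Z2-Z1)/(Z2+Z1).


Z1 = 2433 * 2915 = 7092195
Z2 = 2790 * 3285 = 9165150
R = (9165150 - 7092195) / (9165150 + 7092195) = 2072955 / 16257345 = 0.1275

0.1275


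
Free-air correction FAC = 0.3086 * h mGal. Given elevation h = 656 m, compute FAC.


FAC = 0.3086 * h
= 0.3086 * 656
= 202.4416 mGal

202.4416


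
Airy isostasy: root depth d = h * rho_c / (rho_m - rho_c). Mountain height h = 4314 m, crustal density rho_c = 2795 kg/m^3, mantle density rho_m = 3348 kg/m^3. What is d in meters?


rho_m - rho_c = 3348 - 2795 = 553
d = 4314 * 2795 / 553
= 12057630 / 553
= 21804.03 m

21804.03


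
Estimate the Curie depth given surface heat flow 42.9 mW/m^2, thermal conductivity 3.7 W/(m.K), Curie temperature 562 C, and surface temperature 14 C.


T_Curie - T_surf = 562 - 14 = 548 C
Convert q to W/m^2: 42.9 mW/m^2 = 0.0429 W/m^2
d = 548 * 3.7 / 0.0429 = 47263.4 m

47263.4


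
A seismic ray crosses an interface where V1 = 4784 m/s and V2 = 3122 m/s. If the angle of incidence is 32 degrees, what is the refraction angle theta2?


sin(theta1) = sin(32 deg) = 0.529919
sin(theta2) = V2/V1 * sin(theta1) = 3122/4784 * 0.529919 = 0.345821
theta2 = arcsin(0.345821) = 20.2319 degrees

20.2319


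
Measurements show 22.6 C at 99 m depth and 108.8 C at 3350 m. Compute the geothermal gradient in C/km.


dT = 108.8 - 22.6 = 86.2 C
dz = 3350 - 99 = 3251 m
gradient = dT/dz * 1000 = 86.2/3251 * 1000 = 26.5149 C/km

26.5149


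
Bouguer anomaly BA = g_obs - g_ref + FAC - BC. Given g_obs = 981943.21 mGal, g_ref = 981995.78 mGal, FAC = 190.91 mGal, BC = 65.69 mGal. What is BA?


BA = g_obs - g_ref + FAC - BC
= 981943.21 - 981995.78 + 190.91 - 65.69
= 72.65 mGal

72.65


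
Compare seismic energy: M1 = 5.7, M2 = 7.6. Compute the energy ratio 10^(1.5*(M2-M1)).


M2 - M1 = 7.6 - 5.7 = 1.9
1.5 * 1.9 = 2.85
ratio = 10^2.85 = 707.95

707.95


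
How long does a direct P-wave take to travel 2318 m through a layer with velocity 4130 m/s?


t = x / V
= 2318 / 4130
= 0.5613 s

0.5613


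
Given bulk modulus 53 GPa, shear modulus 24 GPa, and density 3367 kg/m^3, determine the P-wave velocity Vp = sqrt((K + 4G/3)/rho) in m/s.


First compute the effective modulus:
K + 4G/3 = 53e9 + 4*24e9/3 = 85000000000.0 Pa
Then divide by density:
85000000000.0 / 3367 = 25245025.245 Pa/(kg/m^3)
Take the square root:
Vp = sqrt(25245025.245) = 5024.44 m/s

5024.44


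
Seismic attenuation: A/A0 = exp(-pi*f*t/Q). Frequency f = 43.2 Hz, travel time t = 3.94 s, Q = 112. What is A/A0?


pi*f*t/Q = pi*43.2*3.94/112 = 4.774323
A/A0 = exp(-4.774323) = 0.008444

0.008444


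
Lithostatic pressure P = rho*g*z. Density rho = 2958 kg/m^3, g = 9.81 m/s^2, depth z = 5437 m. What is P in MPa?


P = rho * g * z / 1e6
= 2958 * 9.81 * 5437 / 1e6
= 157770757.26 / 1e6
= 157.7708 MPa

157.7708


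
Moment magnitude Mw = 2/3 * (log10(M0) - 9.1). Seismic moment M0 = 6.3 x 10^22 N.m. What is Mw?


log10(M0) = log10(6.3 x 10^22) = 22.7993
Mw = 2/3 * (22.7993 - 9.1)
= 2/3 * 13.6993
= 9.13

9.13


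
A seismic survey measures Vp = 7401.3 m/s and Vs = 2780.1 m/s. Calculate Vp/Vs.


Vp/Vs = 7401.3 / 2780.1
= 2.6622

2.6622


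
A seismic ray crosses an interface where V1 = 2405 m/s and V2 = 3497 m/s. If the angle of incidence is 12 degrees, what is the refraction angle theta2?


sin(theta1) = sin(12 deg) = 0.207912
sin(theta2) = V2/V1 * sin(theta1) = 3497/2405 * 0.207912 = 0.302315
theta2 = arcsin(0.302315) = 17.5967 degrees

17.5967


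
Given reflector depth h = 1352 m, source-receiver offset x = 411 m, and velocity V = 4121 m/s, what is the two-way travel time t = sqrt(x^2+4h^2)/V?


x^2 + 4h^2 = 411^2 + 4*1352^2 = 168921 + 7311616 = 7480537
sqrt(7480537) = 2735.057
t = 2735.057 / 4121 = 0.6637 s

0.6637


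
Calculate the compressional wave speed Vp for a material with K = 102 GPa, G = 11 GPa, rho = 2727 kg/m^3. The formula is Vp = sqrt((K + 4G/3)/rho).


First compute the effective modulus:
K + 4G/3 = 102e9 + 4*11e9/3 = 116666666666.67 Pa
Then divide by density:
116666666666.67 / 2727 = 42782055.9834 Pa/(kg/m^3)
Take the square root:
Vp = sqrt(42782055.9834) = 6540.8 m/s

6540.8


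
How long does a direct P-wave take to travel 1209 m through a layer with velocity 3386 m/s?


t = x / V
= 1209 / 3386
= 0.3571 s

0.3571


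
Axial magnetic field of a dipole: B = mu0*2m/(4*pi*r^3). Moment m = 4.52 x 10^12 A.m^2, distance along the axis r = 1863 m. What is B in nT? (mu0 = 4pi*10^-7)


m = 4.52 x 10^12 = 4520000000000 A.m^2
2m = 9040000000000 A.m^2
r^3 = 1863^3 = 6466042647
B = (4pi*10^-7) * 9040000000000 / (4*pi * 6466042647) * 1e9
= 11359999.035381 / 81254688310.45 * 1e9
= 139807.3055 nT

139807.3055


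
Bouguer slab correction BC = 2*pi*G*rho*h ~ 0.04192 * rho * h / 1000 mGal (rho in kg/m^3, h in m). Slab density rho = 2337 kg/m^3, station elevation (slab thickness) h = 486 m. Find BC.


BC = 0.04192 * rho * h / 1000
= 0.04192 * 2337 * 486 / 1000
= 47.612 mGal

47.612


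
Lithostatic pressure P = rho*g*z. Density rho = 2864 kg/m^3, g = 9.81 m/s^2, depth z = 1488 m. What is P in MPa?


P = rho * g * z / 1e6
= 2864 * 9.81 * 1488 / 1e6
= 41806609.92 / 1e6
= 41.8066 MPa

41.8066


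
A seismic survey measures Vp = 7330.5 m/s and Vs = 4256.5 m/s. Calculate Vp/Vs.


Vp/Vs = 7330.5 / 4256.5
= 1.7222

1.7222


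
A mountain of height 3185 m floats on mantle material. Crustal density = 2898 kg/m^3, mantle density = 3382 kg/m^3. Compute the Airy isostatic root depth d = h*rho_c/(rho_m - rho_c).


rho_m - rho_c = 3382 - 2898 = 484
d = 3185 * 2898 / 484
= 9230130 / 484
= 19070.52 m

19070.52


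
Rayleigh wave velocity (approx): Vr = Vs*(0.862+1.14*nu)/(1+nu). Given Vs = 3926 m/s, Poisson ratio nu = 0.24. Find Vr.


Numerator factor = 0.862 + 1.14*0.24 = 1.1356
Denominator = 1 + 0.24 = 1.24
Vr = 3926 * 1.1356 / 1.24 = 3595.46 m/s

3595.46


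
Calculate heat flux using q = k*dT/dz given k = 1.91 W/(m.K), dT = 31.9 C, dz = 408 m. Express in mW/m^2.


q = k * dT / dz * 1000
= 1.91 * 31.9 / 408 * 1000
= 0.149336 * 1000
= 149.3358 mW/m^2

149.3358


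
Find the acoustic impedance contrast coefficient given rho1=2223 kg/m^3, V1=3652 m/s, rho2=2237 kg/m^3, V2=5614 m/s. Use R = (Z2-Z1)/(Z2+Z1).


Z1 = 2223 * 3652 = 8118396
Z2 = 2237 * 5614 = 12558518
R = (12558518 - 8118396) / (12558518 + 8118396) = 4440122 / 20676914 = 0.2147

0.2147


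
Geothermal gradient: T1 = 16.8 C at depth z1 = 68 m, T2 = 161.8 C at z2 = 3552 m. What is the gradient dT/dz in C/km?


dT = 161.8 - 16.8 = 145.0 C
dz = 3552 - 68 = 3484 m
gradient = dT/dz * 1000 = 145.0/3484 * 1000 = 41.6188 C/km

41.6188


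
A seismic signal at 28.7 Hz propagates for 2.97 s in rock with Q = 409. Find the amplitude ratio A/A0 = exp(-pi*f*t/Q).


pi*f*t/Q = pi*28.7*2.97/409 = 0.654734
A/A0 = exp(-0.654734) = 0.51958

0.51958


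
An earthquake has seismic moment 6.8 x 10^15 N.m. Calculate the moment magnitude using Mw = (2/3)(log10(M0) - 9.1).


log10(M0) = log10(6.8 x 10^15) = 15.8325
Mw = 2/3 * (15.8325 - 9.1)
= 2/3 * 6.7325
= 4.49

4.49


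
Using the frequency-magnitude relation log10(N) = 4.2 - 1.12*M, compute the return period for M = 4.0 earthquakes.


log10(N) = 4.2 - 1.12*4.0 = -0.28
N = 10^-0.28 = 0.524807
T = 1/N = 1/0.524807 = 1.9055 years

1.9055


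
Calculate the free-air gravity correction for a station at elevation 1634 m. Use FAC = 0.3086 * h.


FAC = 0.3086 * h
= 0.3086 * 1634
= 504.2524 mGal

504.2524


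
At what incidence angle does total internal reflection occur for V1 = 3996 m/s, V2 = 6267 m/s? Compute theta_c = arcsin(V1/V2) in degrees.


V1/V2 = 3996/6267 = 0.637626
theta_c = arcsin(0.637626) = 39.615 degrees

39.615


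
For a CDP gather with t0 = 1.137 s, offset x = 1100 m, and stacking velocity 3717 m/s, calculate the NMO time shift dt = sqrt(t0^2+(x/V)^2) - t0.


x/Vnmo = 1100/3717 = 0.295938
(x/Vnmo)^2 = 0.087579
t0^2 = 1.292769
sqrt(1.292769 + 0.087579) = 1.174882
dt = 1.174882 - 1.137 = 0.037882

0.037882


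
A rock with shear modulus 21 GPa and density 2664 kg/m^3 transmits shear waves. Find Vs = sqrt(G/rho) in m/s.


Convert G to Pa: G = 21e9 Pa
Compute G/rho = 21e9 / 2664 = 7882882.8829
Vs = sqrt(7882882.8829) = 2807.65 m/s

2807.65


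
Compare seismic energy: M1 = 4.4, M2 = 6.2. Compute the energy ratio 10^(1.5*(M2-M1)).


M2 - M1 = 6.2 - 4.4 = 1.8
1.5 * 1.8 = 2.7
ratio = 10^2.7 = 501.19

501.19


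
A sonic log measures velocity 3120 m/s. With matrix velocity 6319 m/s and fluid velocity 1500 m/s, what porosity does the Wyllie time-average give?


1/V - 1/Vm = 1/3120 - 1/6319 = 0.00016226
1/Vf - 1/Vm = 1/1500 - 1/6319 = 0.00050841
phi = 0.00016226 / 0.00050841 = 0.3191

0.3191


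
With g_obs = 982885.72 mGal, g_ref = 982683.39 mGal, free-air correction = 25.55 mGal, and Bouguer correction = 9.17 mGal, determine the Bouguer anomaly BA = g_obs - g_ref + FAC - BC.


BA = g_obs - g_ref + FAC - BC
= 982885.72 - 982683.39 + 25.55 - 9.17
= 218.71 mGal

218.71


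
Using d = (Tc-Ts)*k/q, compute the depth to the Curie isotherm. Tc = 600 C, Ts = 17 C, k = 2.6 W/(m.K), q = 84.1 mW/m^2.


T_Curie - T_surf = 600 - 17 = 583 C
Convert q to W/m^2: 84.1 mW/m^2 = 0.0841 W/m^2
d = 583 * 2.6 / 0.0841 = 18023.78 m

18023.78


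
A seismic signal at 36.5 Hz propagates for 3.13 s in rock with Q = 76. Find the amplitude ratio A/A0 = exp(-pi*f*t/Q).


pi*f*t/Q = pi*36.5*3.13/76 = 4.722516
A/A0 = exp(-4.722516) = 0.008893

0.008893


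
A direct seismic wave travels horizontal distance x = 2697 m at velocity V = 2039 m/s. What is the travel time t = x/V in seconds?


t = x / V
= 2697 / 2039
= 1.3227 s

1.3227


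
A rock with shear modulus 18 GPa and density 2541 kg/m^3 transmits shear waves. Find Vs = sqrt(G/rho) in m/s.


Convert G to Pa: G = 18e9 Pa
Compute G/rho = 18e9 / 2541 = 7083825.2656
Vs = sqrt(7083825.2656) = 2661.55 m/s

2661.55


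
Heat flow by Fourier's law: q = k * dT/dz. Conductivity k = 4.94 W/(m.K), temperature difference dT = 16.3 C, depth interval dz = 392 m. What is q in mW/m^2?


q = k * dT / dz * 1000
= 4.94 * 16.3 / 392 * 1000
= 0.205413 * 1000
= 205.4133 mW/m^2

205.4133


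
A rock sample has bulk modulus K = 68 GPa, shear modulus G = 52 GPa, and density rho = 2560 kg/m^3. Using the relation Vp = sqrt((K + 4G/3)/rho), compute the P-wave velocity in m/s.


First compute the effective modulus:
K + 4G/3 = 68e9 + 4*52e9/3 = 137333333333.33 Pa
Then divide by density:
137333333333.33 / 2560 = 53645833.3333 Pa/(kg/m^3)
Take the square root:
Vp = sqrt(53645833.3333) = 7324.33 m/s

7324.33


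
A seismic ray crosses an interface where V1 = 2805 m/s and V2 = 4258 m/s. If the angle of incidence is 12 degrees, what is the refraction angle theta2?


sin(theta1) = sin(12 deg) = 0.207912
sin(theta2) = V2/V1 * sin(theta1) = 4258/2805 * 0.207912 = 0.315611
theta2 = arcsin(0.315611) = 18.3977 degrees

18.3977


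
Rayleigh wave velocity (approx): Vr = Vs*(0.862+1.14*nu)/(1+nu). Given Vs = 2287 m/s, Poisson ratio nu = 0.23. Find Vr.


Numerator factor = 0.862 + 1.14*0.23 = 1.1242
Denominator = 1 + 0.23 = 1.23
Vr = 2287 * 1.1242 / 1.23 = 2090.28 m/s

2090.28


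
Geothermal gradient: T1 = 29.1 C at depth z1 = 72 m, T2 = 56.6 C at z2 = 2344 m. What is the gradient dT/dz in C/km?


dT = 56.6 - 29.1 = 27.5 C
dz = 2344 - 72 = 2272 m
gradient = dT/dz * 1000 = 27.5/2272 * 1000 = 12.1039 C/km

12.1039


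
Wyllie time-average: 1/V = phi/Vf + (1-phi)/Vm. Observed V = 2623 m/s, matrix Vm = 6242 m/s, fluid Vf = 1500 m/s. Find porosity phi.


1/V - 1/Vm = 1/2623 - 1/6242 = 0.00022104
1/Vf - 1/Vm = 1/1500 - 1/6242 = 0.00050646
phi = 0.00022104 / 0.00050646 = 0.4364

0.4364


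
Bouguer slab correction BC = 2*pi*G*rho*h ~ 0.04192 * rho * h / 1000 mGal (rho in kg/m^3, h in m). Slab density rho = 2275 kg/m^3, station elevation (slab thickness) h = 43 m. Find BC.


BC = 0.04192 * rho * h / 1000
= 0.04192 * 2275 * 43 / 1000
= 4.1008 mGal

4.1008


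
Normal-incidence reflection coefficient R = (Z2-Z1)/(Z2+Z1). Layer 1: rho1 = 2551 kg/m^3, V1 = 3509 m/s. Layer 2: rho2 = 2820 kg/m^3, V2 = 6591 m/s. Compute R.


Z1 = 2551 * 3509 = 8951459
Z2 = 2820 * 6591 = 18586620
R = (18586620 - 8951459) / (18586620 + 8951459) = 9635161 / 27538079 = 0.3499

0.3499


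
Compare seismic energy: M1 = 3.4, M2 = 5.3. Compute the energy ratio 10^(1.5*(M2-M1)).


M2 - M1 = 5.3 - 3.4 = 1.9
1.5 * 1.9 = 2.85
ratio = 10^2.85 = 707.95

707.95


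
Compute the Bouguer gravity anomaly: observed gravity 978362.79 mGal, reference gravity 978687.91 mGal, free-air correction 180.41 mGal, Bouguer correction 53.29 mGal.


BA = g_obs - g_ref + FAC - BC
= 978362.79 - 978687.91 + 180.41 - 53.29
= -198.0 mGal

-198.0


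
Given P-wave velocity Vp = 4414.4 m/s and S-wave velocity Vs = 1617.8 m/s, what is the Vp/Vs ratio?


Vp/Vs = 4414.4 / 1617.8
= 2.7286

2.7286


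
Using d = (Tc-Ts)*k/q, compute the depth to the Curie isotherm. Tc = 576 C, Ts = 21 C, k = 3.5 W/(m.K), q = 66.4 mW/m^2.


T_Curie - T_surf = 576 - 21 = 555 C
Convert q to W/m^2: 66.4 mW/m^2 = 0.0664 W/m^2
d = 555 * 3.5 / 0.0664 = 29254.52 m

29254.52


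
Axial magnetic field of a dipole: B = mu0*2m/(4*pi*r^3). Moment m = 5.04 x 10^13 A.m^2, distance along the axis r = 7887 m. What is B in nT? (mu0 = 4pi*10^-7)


m = 5.04 x 10^13 = 50400000000000 A.m^2
2m = 100800000000000 A.m^2
r^3 = 7887^3 = 490609013103
B = (4pi*10^-7) * 100800000000000 / (4*pi * 490609013103) * 1e9
= 126669015.79274 / 6165174685397.29 * 1e9
= 20545.8924 nT

20545.8924


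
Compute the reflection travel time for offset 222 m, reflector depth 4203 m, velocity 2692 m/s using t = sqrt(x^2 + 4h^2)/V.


x^2 + 4h^2 = 222^2 + 4*4203^2 = 49284 + 70660836 = 70710120
sqrt(70710120) = 8408.931
t = 8408.931 / 2692 = 3.1237 s

3.1237


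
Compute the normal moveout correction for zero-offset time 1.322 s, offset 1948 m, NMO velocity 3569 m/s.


x/Vnmo = 1948/3569 = 0.545811
(x/Vnmo)^2 = 0.29791
t0^2 = 1.747684
sqrt(1.747684 + 0.29791) = 1.430243
dt = 1.430243 - 1.322 = 0.108243

0.108243


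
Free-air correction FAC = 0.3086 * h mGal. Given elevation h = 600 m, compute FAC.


FAC = 0.3086 * h
= 0.3086 * 600
= 185.16 mGal

185.16


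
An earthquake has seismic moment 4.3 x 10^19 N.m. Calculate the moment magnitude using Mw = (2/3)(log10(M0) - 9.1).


log10(M0) = log10(4.3 x 10^19) = 19.6335
Mw = 2/3 * (19.6335 - 9.1)
= 2/3 * 10.5335
= 7.02

7.02


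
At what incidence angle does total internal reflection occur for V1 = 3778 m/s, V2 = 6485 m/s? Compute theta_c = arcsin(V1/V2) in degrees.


V1/V2 = 3778/6485 = 0.582575
theta_c = arcsin(0.582575) = 35.6319 degrees

35.6319


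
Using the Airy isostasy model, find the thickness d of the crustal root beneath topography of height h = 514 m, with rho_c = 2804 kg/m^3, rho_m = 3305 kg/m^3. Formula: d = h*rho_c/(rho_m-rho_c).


rho_m - rho_c = 3305 - 2804 = 501
d = 514 * 2804 / 501
= 1441256 / 501
= 2876.76 m

2876.76


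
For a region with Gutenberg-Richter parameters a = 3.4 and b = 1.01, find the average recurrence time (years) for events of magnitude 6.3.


log10(N) = 3.4 - 1.01*6.3 = -2.963
N = 10^-2.963 = 0.001089
T = 1/N = 1/0.001089 = 918.3326 years

918.3326


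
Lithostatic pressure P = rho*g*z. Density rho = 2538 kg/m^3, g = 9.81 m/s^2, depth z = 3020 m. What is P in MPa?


P = rho * g * z / 1e6
= 2538 * 9.81 * 3020 / 1e6
= 75191295.6 / 1e6
= 75.1913 MPa

75.1913


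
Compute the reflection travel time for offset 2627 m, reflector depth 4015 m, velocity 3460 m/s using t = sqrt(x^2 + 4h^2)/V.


x^2 + 4h^2 = 2627^2 + 4*4015^2 = 6901129 + 64480900 = 71382029
sqrt(71382029) = 8448.7886
t = 8448.7886 / 3460 = 2.4418 s

2.4418


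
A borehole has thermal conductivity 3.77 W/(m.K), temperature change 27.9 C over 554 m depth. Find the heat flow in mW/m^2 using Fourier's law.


q = k * dT / dz * 1000
= 3.77 * 27.9 / 554 * 1000
= 0.189861 * 1000
= 189.861 mW/m^2

189.861


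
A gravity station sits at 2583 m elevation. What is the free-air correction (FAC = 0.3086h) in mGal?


FAC = 0.3086 * h
= 0.3086 * 2583
= 797.1138 mGal

797.1138


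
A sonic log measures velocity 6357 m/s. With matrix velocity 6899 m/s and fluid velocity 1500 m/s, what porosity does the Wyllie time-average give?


1/V - 1/Vm = 1/6357 - 1/6899 = 1.236e-05
1/Vf - 1/Vm = 1/1500 - 1/6899 = 0.00052172
phi = 1.236e-05 / 0.00052172 = 0.0237

0.0237


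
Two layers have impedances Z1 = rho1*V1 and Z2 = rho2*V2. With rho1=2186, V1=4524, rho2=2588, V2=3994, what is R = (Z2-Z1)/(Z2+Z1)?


Z1 = 2186 * 4524 = 9889464
Z2 = 2588 * 3994 = 10336472
R = (10336472 - 9889464) / (10336472 + 9889464) = 447008 / 20225936 = 0.0221

0.0221


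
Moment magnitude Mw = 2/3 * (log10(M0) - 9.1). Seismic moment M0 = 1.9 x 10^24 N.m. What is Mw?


log10(M0) = log10(1.9 x 10^24) = 24.2788
Mw = 2/3 * (24.2788 - 9.1)
= 2/3 * 15.1788
= 10.12

10.12


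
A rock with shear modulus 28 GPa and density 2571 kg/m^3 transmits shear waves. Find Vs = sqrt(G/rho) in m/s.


Convert G to Pa: G = 28e9 Pa
Compute G/rho = 28e9 / 2571 = 10890704.0062
Vs = sqrt(10890704.0062) = 3300.11 m/s

3300.11


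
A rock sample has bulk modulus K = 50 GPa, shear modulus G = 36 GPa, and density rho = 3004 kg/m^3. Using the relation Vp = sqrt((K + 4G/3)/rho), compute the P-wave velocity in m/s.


First compute the effective modulus:
K + 4G/3 = 50e9 + 4*36e9/3 = 98000000000.0 Pa
Then divide by density:
98000000000.0 / 3004 = 32623169.1079 Pa/(kg/m^3)
Take the square root:
Vp = sqrt(32623169.1079) = 5711.67 m/s

5711.67


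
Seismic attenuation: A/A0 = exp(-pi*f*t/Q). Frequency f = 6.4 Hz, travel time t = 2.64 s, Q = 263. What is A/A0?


pi*f*t/Q = pi*6.4*2.64/263 = 0.201826
A/A0 = exp(-0.201826) = 0.817237

0.817237


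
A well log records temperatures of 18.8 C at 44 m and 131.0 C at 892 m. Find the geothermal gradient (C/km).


dT = 131.0 - 18.8 = 112.2 C
dz = 892 - 44 = 848 m
gradient = dT/dz * 1000 = 112.2/848 * 1000 = 132.3113 C/km

132.3113


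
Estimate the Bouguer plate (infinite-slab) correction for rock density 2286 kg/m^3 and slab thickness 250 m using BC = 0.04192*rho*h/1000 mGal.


BC = 0.04192 * rho * h / 1000
= 0.04192 * 2286 * 250 / 1000
= 23.9573 mGal

23.9573


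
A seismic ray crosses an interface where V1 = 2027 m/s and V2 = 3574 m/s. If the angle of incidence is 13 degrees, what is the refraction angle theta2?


sin(theta1) = sin(13 deg) = 0.224951
sin(theta2) = V2/V1 * sin(theta1) = 3574/2027 * 0.224951 = 0.396633
theta2 = arcsin(0.396633) = 23.3679 degrees

23.3679


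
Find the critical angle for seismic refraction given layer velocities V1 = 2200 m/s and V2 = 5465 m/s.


V1/V2 = 2200/5465 = 0.402562
theta_c = arcsin(0.402562) = 23.7384 degrees

23.7384


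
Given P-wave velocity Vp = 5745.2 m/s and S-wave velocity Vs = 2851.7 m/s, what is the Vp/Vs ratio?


Vp/Vs = 5745.2 / 2851.7
= 2.0147

2.0147


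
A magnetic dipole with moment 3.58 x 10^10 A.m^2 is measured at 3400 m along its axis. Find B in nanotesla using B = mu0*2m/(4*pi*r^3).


m = 3.58 x 10^10 = 35800000000 A.m^2
2m = 71600000000 A.m^2
r^3 = 3400^3 = 39304000000
B = (4pi*10^-7) * 71600000000 / (4*pi * 39304000000) * 1e9
= 89975.213599 / 493908630626.77 * 1e9
= 182.1698 nT

182.1698


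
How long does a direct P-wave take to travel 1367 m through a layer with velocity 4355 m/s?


t = x / V
= 1367 / 4355
= 0.3139 s

0.3139


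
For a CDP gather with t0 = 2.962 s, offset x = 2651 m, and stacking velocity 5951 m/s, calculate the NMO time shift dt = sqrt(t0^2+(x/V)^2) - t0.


x/Vnmo = 2651/5951 = 0.445471
(x/Vnmo)^2 = 0.198445
t0^2 = 8.773444
sqrt(8.773444 + 0.198445) = 2.995311
dt = 2.995311 - 2.962 = 0.033311

0.033311


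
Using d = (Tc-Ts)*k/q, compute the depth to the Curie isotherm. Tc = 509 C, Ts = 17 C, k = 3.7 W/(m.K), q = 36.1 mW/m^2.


T_Curie - T_surf = 509 - 17 = 492 C
Convert q to W/m^2: 36.1 mW/m^2 = 0.0361 W/m^2
d = 492 * 3.7 / 0.0361 = 50426.59 m

50426.59


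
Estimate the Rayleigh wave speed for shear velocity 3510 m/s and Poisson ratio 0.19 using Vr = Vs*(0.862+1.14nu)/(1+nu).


Numerator factor = 0.862 + 1.14*0.19 = 1.0786
Denominator = 1 + 0.19 = 1.19
Vr = 3510 * 1.0786 / 1.19 = 3181.42 m/s

3181.42


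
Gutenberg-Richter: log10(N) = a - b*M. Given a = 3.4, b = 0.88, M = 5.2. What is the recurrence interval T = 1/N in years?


log10(N) = 3.4 - 0.88*5.2 = -1.176
N = 10^-1.176 = 0.066681
T = 1/N = 1/0.066681 = 14.9968 years

14.9968


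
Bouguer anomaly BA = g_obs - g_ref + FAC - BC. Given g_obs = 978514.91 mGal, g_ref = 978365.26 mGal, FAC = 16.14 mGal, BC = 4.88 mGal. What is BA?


BA = g_obs - g_ref + FAC - BC
= 978514.91 - 978365.26 + 16.14 - 4.88
= 160.91 mGal

160.91


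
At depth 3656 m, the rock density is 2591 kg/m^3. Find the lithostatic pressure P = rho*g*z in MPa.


P = rho * g * z / 1e6
= 2591 * 9.81 * 3656 / 1e6
= 92927147.76 / 1e6
= 92.9271 MPa

92.9271


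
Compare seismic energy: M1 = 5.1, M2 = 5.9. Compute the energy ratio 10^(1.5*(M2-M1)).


M2 - M1 = 5.9 - 5.1 = 0.8
1.5 * 0.8 = 1.2
ratio = 10^1.2 = 15.85

15.85


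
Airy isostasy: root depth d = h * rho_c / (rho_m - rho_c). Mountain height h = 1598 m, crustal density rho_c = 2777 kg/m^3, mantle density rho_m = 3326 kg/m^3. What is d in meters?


rho_m - rho_c = 3326 - 2777 = 549
d = 1598 * 2777 / 549
= 4437646 / 549
= 8083.14 m

8083.14


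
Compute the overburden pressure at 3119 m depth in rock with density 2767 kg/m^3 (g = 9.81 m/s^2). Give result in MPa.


P = rho * g * z / 1e6
= 2767 * 9.81 * 3119 / 1e6
= 84662978.13 / 1e6
= 84.663 MPa

84.663


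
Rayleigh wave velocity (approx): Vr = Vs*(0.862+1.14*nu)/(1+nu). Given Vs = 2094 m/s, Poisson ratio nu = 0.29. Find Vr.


Numerator factor = 0.862 + 1.14*0.29 = 1.1926
Denominator = 1 + 0.29 = 1.29
Vr = 2094 * 1.1926 / 1.29 = 1935.89 m/s

1935.89


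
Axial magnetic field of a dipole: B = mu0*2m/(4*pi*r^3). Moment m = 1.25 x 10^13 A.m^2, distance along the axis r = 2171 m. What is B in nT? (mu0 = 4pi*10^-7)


m = 1.25 x 10^13 = 12500000000000 A.m^2
2m = 25000000000000 A.m^2
r^3 = 2171^3 = 10232446211
B = (4pi*10^-7) * 25000000000000 / (4*pi * 10232446211) * 1e9
= 31415926.535898 / 128584711378.92 * 1e9
= 244320.8543 nT

244320.8543


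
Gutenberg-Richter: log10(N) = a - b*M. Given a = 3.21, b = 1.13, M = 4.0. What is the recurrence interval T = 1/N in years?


log10(N) = 3.21 - 1.13*4.0 = -1.31
N = 10^-1.31 = 0.048978
T = 1/N = 1/0.048978 = 20.4174 years

20.4174


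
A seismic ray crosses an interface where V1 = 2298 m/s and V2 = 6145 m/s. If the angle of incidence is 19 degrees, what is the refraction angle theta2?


sin(theta1) = sin(19 deg) = 0.325568
sin(theta2) = V2/V1 * sin(theta1) = 6145/2298 * 0.325568 = 0.87059
theta2 = arcsin(0.87059) = 60.5273 degrees

60.5273


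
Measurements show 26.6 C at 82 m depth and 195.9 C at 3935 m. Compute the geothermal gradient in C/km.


dT = 195.9 - 26.6 = 169.3 C
dz = 3935 - 82 = 3853 m
gradient = dT/dz * 1000 = 169.3/3853 * 1000 = 43.9398 C/km

43.9398


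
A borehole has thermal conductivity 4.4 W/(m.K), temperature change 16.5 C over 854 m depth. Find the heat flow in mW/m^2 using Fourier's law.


q = k * dT / dz * 1000
= 4.4 * 16.5 / 854 * 1000
= 0.085012 * 1000
= 85.0117 mW/m^2

85.0117


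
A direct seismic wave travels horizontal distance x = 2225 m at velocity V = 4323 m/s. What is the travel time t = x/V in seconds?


t = x / V
= 2225 / 4323
= 0.5147 s

0.5147


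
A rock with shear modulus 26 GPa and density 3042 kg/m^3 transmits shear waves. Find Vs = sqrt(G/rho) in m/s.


Convert G to Pa: G = 26e9 Pa
Compute G/rho = 26e9 / 3042 = 8547008.547
Vs = sqrt(8547008.547) = 2923.53 m/s

2923.53


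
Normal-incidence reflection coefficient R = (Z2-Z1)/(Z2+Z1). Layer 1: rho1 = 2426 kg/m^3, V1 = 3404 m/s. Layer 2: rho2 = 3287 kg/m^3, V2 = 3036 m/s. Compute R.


Z1 = 2426 * 3404 = 8258104
Z2 = 3287 * 3036 = 9979332
R = (9979332 - 8258104) / (9979332 + 8258104) = 1721228 / 18237436 = 0.0944

0.0944


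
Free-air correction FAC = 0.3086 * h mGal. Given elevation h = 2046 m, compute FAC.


FAC = 0.3086 * h
= 0.3086 * 2046
= 631.3956 mGal

631.3956


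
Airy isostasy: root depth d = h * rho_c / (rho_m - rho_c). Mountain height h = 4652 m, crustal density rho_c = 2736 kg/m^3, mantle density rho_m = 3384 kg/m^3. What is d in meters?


rho_m - rho_c = 3384 - 2736 = 648
d = 4652 * 2736 / 648
= 12727872 / 648
= 19641.78 m

19641.78


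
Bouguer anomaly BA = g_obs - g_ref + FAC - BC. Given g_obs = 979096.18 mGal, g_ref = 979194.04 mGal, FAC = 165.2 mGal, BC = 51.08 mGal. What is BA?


BA = g_obs - g_ref + FAC - BC
= 979096.18 - 979194.04 + 165.2 - 51.08
= 16.26 mGal

16.26


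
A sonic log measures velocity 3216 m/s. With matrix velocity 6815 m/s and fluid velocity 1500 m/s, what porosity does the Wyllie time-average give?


1/V - 1/Vm = 1/3216 - 1/6815 = 0.00016421
1/Vf - 1/Vm = 1/1500 - 1/6815 = 0.00051993
phi = 0.00016421 / 0.00051993 = 0.3158

0.3158


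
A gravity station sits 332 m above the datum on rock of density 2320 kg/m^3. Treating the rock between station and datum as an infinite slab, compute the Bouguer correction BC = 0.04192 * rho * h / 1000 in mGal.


BC = 0.04192 * rho * h / 1000
= 0.04192 * 2320 * 332 / 1000
= 32.2885 mGal

32.2885


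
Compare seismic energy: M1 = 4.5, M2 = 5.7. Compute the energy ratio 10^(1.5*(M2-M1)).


M2 - M1 = 5.7 - 4.5 = 1.2
1.5 * 1.2 = 1.8
ratio = 10^1.8 = 63.1

63.1


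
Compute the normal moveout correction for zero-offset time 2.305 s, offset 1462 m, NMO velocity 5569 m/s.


x/Vnmo = 1462/5569 = 0.262525
(x/Vnmo)^2 = 0.068919
t0^2 = 5.313025
sqrt(5.313025 + 0.068919) = 2.319902
dt = 2.319902 - 2.305 = 0.014902

0.014902


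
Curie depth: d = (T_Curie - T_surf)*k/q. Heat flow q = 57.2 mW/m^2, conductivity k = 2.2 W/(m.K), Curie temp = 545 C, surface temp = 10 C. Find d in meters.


T_Curie - T_surf = 545 - 10 = 535 C
Convert q to W/m^2: 57.2 mW/m^2 = 0.0572 W/m^2
d = 535 * 2.2 / 0.0572 = 20576.92 m

20576.92


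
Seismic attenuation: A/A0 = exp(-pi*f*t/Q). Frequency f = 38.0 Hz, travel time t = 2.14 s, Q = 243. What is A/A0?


pi*f*t/Q = pi*38.0*2.14/243 = 1.051335
A/A0 = exp(-1.051335) = 0.349471

0.349471


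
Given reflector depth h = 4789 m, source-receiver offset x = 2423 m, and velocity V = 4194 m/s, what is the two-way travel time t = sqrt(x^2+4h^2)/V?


x^2 + 4h^2 = 2423^2 + 4*4789^2 = 5870929 + 91738084 = 97609013
sqrt(97609013) = 9879.7274
t = 9879.7274 / 4194 = 2.3557 s

2.3557


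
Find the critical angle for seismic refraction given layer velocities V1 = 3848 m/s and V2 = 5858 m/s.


V1/V2 = 3848/5858 = 0.656879
theta_c = arcsin(0.656879) = 41.0623 degrees

41.0623


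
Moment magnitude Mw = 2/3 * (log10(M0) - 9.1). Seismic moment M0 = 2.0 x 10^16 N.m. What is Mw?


log10(M0) = log10(2.0 x 10^16) = 16.301
Mw = 2/3 * (16.301 - 9.1)
= 2/3 * 7.201
= 4.8

4.8


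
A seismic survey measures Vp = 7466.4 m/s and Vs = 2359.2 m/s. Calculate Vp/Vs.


Vp/Vs = 7466.4 / 2359.2
= 3.1648

3.1648


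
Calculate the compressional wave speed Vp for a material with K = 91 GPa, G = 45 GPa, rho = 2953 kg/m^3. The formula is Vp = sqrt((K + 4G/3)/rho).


First compute the effective modulus:
K + 4G/3 = 91e9 + 4*45e9/3 = 151000000000.0 Pa
Then divide by density:
151000000000.0 / 2953 = 51134439.553 Pa/(kg/m^3)
Take the square root:
Vp = sqrt(51134439.553) = 7150.83 m/s

7150.83


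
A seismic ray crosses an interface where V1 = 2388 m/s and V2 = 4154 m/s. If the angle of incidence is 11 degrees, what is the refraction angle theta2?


sin(theta1) = sin(11 deg) = 0.190809
sin(theta2) = V2/V1 * sin(theta1) = 4154/2388 * 0.190809 = 0.331918
theta2 = arcsin(0.331918) = 19.3852 degrees

19.3852


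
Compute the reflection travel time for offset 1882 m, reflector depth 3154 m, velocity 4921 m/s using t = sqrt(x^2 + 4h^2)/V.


x^2 + 4h^2 = 1882^2 + 4*3154^2 = 3541924 + 39790864 = 43332788
sqrt(43332788) = 6582.7645
t = 6582.7645 / 4921 = 1.3377 s

1.3377


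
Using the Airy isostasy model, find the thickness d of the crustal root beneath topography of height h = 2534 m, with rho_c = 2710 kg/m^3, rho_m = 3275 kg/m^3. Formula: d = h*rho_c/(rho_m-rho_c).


rho_m - rho_c = 3275 - 2710 = 565
d = 2534 * 2710 / 565
= 6867140 / 565
= 12154.23 m

12154.23


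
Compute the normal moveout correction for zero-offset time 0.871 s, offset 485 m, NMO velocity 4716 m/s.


x/Vnmo = 485/4716 = 0.102841
(x/Vnmo)^2 = 0.010576
t0^2 = 0.758641
sqrt(0.758641 + 0.010576) = 0.87705
dt = 0.87705 - 0.871 = 0.00605

0.00605


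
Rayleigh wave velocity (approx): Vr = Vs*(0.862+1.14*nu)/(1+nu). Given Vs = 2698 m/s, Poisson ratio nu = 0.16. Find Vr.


Numerator factor = 0.862 + 1.14*0.16 = 1.0444
Denominator = 1 + 0.16 = 1.16
Vr = 2698 * 1.0444 / 1.16 = 2429.13 m/s

2429.13


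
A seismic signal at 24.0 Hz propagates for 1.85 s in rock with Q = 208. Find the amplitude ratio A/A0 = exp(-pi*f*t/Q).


pi*f*t/Q = pi*24.0*1.85/208 = 0.670609
A/A0 = exp(-0.670609) = 0.511397

0.511397


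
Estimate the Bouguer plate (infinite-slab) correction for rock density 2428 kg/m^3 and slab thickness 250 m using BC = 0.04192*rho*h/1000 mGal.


BC = 0.04192 * rho * h / 1000
= 0.04192 * 2428 * 250 / 1000
= 25.4454 mGal

25.4454


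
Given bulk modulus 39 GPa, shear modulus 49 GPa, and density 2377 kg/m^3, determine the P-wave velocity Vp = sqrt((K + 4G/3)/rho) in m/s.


First compute the effective modulus:
K + 4G/3 = 39e9 + 4*49e9/3 = 104333333333.33 Pa
Then divide by density:
104333333333.33 / 2377 = 43892862.1512 Pa/(kg/m^3)
Take the square root:
Vp = sqrt(43892862.1512) = 6625.17 m/s

6625.17


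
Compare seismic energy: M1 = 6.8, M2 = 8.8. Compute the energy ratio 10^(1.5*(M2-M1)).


M2 - M1 = 8.8 - 6.8 = 2.0
1.5 * 2.0 = 3.0
ratio = 10^3.0 = 1000.0

1000.0


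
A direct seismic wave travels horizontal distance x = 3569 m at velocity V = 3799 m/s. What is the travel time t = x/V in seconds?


t = x / V
= 3569 / 3799
= 0.9395 s

0.9395


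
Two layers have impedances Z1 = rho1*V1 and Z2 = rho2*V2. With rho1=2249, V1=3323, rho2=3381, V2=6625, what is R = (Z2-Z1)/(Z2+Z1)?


Z1 = 2249 * 3323 = 7473427
Z2 = 3381 * 6625 = 22399125
R = (22399125 - 7473427) / (22399125 + 7473427) = 14925698 / 29872552 = 0.4996

0.4996


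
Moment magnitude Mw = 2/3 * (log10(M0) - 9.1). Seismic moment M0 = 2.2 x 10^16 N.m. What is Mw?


log10(M0) = log10(2.2 x 10^16) = 16.3424
Mw = 2/3 * (16.3424 - 9.1)
= 2/3 * 7.2424
= 4.83

4.83


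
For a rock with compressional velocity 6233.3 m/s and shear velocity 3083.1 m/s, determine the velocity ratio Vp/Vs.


Vp/Vs = 6233.3 / 3083.1
= 2.0218

2.0218


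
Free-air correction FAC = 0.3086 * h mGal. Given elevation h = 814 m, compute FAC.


FAC = 0.3086 * h
= 0.3086 * 814
= 251.2004 mGal

251.2004


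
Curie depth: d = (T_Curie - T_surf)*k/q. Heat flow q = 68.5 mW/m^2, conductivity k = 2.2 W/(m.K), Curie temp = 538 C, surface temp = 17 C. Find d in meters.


T_Curie - T_surf = 538 - 17 = 521 C
Convert q to W/m^2: 68.5 mW/m^2 = 0.0685 W/m^2
d = 521 * 2.2 / 0.0685 = 16732.85 m

16732.85
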